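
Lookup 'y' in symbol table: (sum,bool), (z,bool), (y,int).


Lookup 'y' → type int


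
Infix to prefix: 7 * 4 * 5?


left-to-right (same/higher precedence on left): tree is (* (* 7 4) 5)
Prefix: * * 7 4 5


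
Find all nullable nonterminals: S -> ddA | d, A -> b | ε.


A nonterminal is nullable iff some alternative derives ε (directly, or every symbol in it is nullable)
Nullable: {A}


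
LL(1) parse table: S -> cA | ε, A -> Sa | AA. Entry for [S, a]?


For [S, a]: ε is nullable and 'a' ∈ FOLLOW(S)
Entry: S -> ε


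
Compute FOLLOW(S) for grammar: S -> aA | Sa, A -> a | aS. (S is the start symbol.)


$ ∈ FOLLOW(S). For each A -> αBβ: add FIRST(β)\{ε} to FOLLOW(B); if β nullable, add FOLLOW(A).
FOLLOW(S) = {$, a}


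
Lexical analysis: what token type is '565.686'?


Pattern: digits with a decimal point
Type: FLOAT_LITERAL


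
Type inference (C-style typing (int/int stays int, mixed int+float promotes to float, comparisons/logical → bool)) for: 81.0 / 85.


Operand types: float / int
Rule: mixed int/float promotes to float; int/int stays int
Result type: float


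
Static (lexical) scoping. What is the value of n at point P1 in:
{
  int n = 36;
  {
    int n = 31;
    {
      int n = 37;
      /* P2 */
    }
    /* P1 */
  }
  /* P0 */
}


n declared in the same block as P1
n = 31


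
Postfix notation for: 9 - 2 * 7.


* has higher precedence, evaluate 2*7 first
Postfix: 9 2 7 * -


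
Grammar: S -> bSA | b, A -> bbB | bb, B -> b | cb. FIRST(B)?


Per alternative of B: FIRST(b) = {b}; FIRST(cb) = {c}
FIRST(B) = {b, c}


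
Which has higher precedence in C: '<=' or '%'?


'%' is multiplicative (level 10); '<=' is relational (level 7)
Higher level binds tighter
'%' has higher precedence than '<='


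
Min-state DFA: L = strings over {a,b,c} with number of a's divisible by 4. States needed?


Track (count of a) mod 4: states 0..3, accept at 0
Minimal DFA: 4 states


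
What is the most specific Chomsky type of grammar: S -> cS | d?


Right-linear: every RHS is a terminal or a terminal followed by one nonterminal
Classification: Type 3 (Regular)


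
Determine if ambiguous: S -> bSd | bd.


balanced b^n…d^n: each string has a unique parse
Unambiguous


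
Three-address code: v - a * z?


Break into single-operator statements:
t1 = a * z
t2 = v - t1


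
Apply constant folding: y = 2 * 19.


2 * 19 = 38 at compile time
Optimized: y = 38


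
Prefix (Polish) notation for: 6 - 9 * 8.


'*' binds tighter: tree is (- 6 (* 9 8))
Prefix: - 6 * 9 8


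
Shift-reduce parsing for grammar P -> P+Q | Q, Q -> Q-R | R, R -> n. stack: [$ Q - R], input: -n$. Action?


handle 'Q-R' on top
Action: reduce (Q -> Q-R)


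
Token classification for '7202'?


Pattern: digits only
Type: INTEGER_LITERAL


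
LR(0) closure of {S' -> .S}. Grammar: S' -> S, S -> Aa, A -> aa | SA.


Start: S' -> .S
For each item with dot before a nonterminal B, add B -> .γ for every B-production
Closure: [S' -> .S, S -> .Aa, A -> .aa, A -> .SA]


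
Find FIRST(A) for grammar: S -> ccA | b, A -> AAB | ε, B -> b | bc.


Per alternative of A: FIRST(AAB) = {b}; FIRST(ε) = {ε}
FIRST(A) = {b, ε}


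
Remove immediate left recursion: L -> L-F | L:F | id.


Left-recursive alternatives: L-F, L:F; non-recursive: id
Introduce L': L -> idL', L' -> -FL' | :FL' | ε


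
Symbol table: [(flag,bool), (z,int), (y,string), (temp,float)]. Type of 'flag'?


Lookup 'flag' → type bool


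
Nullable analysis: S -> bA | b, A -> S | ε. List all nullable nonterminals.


A nonterminal is nullable iff some alternative derives ε (directly, or every symbol in it is nullable)
Nullable: {A}


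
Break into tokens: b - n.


Scan left to right, longest-match per lexeme
Tokens: ID(b), OP(-), ID(n)


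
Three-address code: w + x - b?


Break into single-operator statements:
t1 = w + x
t2 = t1 - b


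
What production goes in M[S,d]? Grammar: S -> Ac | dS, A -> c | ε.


For [S, d]: 'd' ∈ FIRST(dS)
Entry: S -> dS


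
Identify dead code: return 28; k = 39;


statement follows a return and is unreachable
Dead: 'k = 39'


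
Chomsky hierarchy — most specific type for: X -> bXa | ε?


Single nonterminal LHS, but b^n a^n is not regular
Classification: Type 2 (Context-Free)


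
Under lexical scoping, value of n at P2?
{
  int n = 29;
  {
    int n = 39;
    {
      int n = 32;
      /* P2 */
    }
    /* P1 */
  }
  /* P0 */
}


n declared in the same block as P2
n = 32


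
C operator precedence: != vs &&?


'!=' is equality (level 6); '&&' is logical AND (level 2)
Higher level binds tighter
'!=' has higher precedence than '&&'


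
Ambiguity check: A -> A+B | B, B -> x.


precedence layered via separate nonterminal B: deterministic
Unambiguous


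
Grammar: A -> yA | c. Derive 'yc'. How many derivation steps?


Derivation: A => yA => yc
Steps: 2


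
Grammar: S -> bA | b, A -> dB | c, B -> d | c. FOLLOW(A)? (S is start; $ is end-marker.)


$ ∈ FOLLOW(S). For each A -> αBβ: add FIRST(β)\{ε} to FOLLOW(B); if β nullable, add FOLLOW(A).
FOLLOW(A) = {$}


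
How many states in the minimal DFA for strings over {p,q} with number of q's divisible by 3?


Track (count of q) mod 3: states 0..2, accept at 0
Minimal DFA: 3 states


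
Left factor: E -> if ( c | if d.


Common prefix: 'if'
Factored: E -> if E', E' -> ( c | d


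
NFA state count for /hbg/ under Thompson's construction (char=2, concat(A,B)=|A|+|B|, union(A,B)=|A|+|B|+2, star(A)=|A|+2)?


Syntax tree has 3 char leaf(s), 0 union(s), 0 star(s)
chars contribute 3×2 = 6; each union adds +2; each star adds +2
Total: 6 + 0 + 0 = 6 states


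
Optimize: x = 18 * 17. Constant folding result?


18 * 17 = 306 at compile time
Optimized: x = 306


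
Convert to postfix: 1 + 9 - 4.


Left to right (same or higher precedence on left)
Postfix: 1 9 + 4 -


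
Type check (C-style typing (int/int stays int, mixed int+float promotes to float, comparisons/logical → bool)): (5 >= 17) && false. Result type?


Operand types: bool && bool
Rule: logical operators take bool operands and yield bool
Result type: bool


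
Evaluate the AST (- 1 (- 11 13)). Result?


Evaluate inner: (- 11 13) = -2
Evaluate root: (- 1 -2) = 3
Result: 3


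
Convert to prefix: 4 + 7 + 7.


left-to-right (same/higher precedence on left): tree is (+ (+ 4 7) 7)
Prefix: + + 4 7 7


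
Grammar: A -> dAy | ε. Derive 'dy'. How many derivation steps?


Derivation: A => dAy => dy
Steps: 2


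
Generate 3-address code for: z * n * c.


Break into single-operator statements:
t1 = z * n
t2 = t1 * c


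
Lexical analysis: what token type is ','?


Pattern: delimiter/punctuation
Type: PUNCTUATION


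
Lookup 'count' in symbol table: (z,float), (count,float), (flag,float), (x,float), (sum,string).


Lookup 'count' → type float


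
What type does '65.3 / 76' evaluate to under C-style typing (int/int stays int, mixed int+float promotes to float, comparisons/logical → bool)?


Operand types: float / int
Rule: mixed int/float promotes to float; int/int stays int
Result type: float


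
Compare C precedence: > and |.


'>' is relational (level 7); '|' is bitwise OR (level 3)
Higher level binds tighter
'>' has higher precedence than '|'


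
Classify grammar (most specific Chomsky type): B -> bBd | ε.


Single nonterminal LHS, but b^n d^n is not regular
Classification: Type 2 (Context-Free)


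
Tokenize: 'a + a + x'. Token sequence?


Scan left to right, longest-match per lexeme
Tokens: ID(a), OP(+), ID(a), OP(+), ID(x)


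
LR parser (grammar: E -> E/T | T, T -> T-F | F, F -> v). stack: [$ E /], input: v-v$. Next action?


no handle ('E/' is not any RHS); shift 'v'
Action: shift


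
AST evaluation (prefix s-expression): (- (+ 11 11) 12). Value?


Evaluate inner: (+ 11 11) = 22
Evaluate root: (- 22 12) = 10
Result: 10


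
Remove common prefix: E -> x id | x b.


Common prefix: 'x'
Factored: E -> x E', E' -> id | b


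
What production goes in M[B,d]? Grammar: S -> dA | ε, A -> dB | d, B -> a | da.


For [B, d]: 'd' ∈ FIRST(da)
Entry: B -> da


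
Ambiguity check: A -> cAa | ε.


balanced c^n…a^n: each string has a unique parse
Unambiguous


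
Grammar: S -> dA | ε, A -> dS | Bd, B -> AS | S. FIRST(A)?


Per alternative of A: FIRST(dS) = {d}; FIRST(Bd) = {d}
FIRST(A) = {d}


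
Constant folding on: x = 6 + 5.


6 + 5 = 11 at compile time
Optimized: x = 11


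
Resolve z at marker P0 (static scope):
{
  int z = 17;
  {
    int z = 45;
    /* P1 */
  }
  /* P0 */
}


z declared in the same block as P0
z = 17


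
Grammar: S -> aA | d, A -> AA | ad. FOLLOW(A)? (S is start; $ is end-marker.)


$ ∈ FOLLOW(S). For each A -> αBβ: add FIRST(β)\{ε} to FOLLOW(B); if β nullable, add FOLLOW(A).
FOLLOW(A) = {$, a}


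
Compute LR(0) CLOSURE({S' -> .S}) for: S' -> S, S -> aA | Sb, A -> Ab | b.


Start: S' -> .S
For each item with dot before a nonterminal B, add B -> .γ for every B-production
Closure: [S' -> .S, S -> .aA, S -> .Sb]


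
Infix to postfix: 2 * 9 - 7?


Left to right (same or higher precedence on left)
Postfix: 2 9 * 7 -


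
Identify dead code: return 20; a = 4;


statement follows a return and is unreachable
Dead: 'a = 4'


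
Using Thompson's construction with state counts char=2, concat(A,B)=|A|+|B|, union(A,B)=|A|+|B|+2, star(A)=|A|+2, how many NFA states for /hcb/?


Syntax tree has 3 char leaf(s), 0 union(s), 0 star(s)
chars contribute 3×2 = 6; each union adds +2; each star adds +2
Total: 6 + 0 + 0 = 6 states


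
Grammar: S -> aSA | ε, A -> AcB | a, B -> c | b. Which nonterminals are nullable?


A nonterminal is nullable iff some alternative derives ε (directly, or every symbol in it is nullable)
Nullable: {S}


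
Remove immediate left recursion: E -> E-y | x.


Left-recursive alternatives: E-y; non-recursive: x
Introduce E': E -> xE', E' -> -yE' | ε


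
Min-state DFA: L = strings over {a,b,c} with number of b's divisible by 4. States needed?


Track (count of b) mod 4: states 0..3, accept at 0
Minimal DFA: 4 states


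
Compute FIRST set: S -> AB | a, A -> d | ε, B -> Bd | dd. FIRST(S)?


Per alternative of S: FIRST(AB) = {d}; FIRST(a) = {a}
FIRST(S) = {a, d}


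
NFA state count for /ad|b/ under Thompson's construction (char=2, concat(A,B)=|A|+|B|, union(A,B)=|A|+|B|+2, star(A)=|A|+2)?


Syntax tree has 3 char leaf(s), 1 union(s), 0 star(s)
chars contribute 3×2 = 6; each union adds +2; each star adds +2
Total: 6 + 2 + 0 = 8 states


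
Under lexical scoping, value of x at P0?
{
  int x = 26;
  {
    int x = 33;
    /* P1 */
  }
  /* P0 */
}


x declared in the same block as P0
x = 26


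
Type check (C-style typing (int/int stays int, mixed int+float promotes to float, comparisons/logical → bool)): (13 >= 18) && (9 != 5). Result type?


Operand types: bool && bool
Rule: logical operators take bool operands and yield bool
Result type: bool


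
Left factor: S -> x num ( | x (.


Common prefix: 'x'
Factored: S -> x S', S' -> num ( | (


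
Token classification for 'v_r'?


Pattern: letter/underscore followed by alphanumerics, not a keyword
Type: IDENTIFIER


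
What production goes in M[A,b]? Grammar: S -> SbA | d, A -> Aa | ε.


For [A, b]: ε is nullable and 'b' ∈ FOLLOW(A)
Entry: A -> ε


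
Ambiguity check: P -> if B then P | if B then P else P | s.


dangling else: 'if B then if B then s else s' parses two ways
Ambiguous


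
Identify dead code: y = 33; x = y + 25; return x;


y is read by x's definition; x is returned
No dead code


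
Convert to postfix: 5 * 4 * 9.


Left to right (same or higher precedence on left)
Postfix: 5 4 * 9 *


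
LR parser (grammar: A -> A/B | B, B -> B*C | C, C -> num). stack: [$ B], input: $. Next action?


lookahead ∉ {*} so B won't extend; reduce A -> B
Action: reduce (A -> B)


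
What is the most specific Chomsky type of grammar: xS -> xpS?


LHS has context (more than one symbol) and |LHS| ≤ |RHS|
Classification: Type 1 (Context-Sensitive)


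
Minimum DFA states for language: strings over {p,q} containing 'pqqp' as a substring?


KMP-style automaton: 4 progress states + 1 absorbing accept = 5
Minimal DFA: 5 states


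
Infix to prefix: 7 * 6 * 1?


left-to-right (same/higher precedence on left): tree is (* (* 7 6) 1)
Prefix: * * 7 6 1


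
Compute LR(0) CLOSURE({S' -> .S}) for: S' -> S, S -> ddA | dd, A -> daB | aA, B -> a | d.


Start: S' -> .S
For each item with dot before a nonterminal B, add B -> .γ for every B-production
Closure: [S' -> .S, S -> .ddA, S -> .dd]


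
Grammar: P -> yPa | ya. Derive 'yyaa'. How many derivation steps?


Derivation: P => yPa => yyaa
Steps: 2


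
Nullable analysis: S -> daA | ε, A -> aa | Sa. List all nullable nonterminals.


A nonterminal is nullable iff some alternative derives ε (directly, or every symbol in it is nullable)
Nullable: {S}


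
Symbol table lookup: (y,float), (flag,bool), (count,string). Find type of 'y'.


Lookup 'y' → type float


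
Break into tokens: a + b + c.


Scan left to right, longest-match per lexeme
Tokens: ID(a), OP(+), ID(b), OP(+), ID(c)


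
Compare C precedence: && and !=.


'!=' is equality (level 6); '&&' is logical AND (level 2)
Higher level binds tighter
'!=' has higher precedence than '&&'


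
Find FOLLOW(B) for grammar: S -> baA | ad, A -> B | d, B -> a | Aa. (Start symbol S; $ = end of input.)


$ ∈ FOLLOW(S). For each A -> αBβ: add FIRST(β)\{ε} to FOLLOW(B); if β nullable, add FOLLOW(A).
FOLLOW(B) = {$, a}


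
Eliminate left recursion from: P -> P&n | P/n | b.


Left-recursive alternatives: P&n, P/n; non-recursive: b
Introduce P': P -> bP', P' -> &nP' | /nP' | ε


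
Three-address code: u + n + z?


Break into single-operator statements:
t1 = u + n
t2 = t1 + z


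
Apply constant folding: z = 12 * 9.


12 * 9 = 108 at compile time
Optimized: z = 108


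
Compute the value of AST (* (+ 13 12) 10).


Evaluate inner: (+ 13 12) = 25
Evaluate root: (* 25 10) = 250
Result: 250


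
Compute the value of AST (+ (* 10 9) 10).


Evaluate inner: (* 10 9) = 90
Evaluate root: (+ 90 10) = 100
Result: 100


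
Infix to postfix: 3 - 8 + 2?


Left to right (same or higher precedence on left)
Postfix: 3 8 - 2 +


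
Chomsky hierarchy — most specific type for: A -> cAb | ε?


Single nonterminal LHS, but c^n b^n is not regular
Classification: Type 2 (Context-Free)


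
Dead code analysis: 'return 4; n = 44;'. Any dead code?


statement follows a return and is unreachable
Dead: 'n = 44'


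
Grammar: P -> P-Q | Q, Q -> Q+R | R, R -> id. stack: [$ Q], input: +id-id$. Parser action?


shift '+' to continue Q -> Q+R
Action: shift


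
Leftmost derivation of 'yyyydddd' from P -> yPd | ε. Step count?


Derivation: P => yPd => yyPdd => yyyPddd => yyyyPdddd => yyyydddd
Steps: 5


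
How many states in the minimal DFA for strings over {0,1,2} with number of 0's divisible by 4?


Track (count of 0) mod 4: states 0..3, accept at 0
Minimal DFA: 4 states


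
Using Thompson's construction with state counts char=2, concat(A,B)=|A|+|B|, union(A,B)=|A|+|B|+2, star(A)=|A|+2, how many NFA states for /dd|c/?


Syntax tree has 3 char leaf(s), 1 union(s), 0 star(s)
chars contribute 3×2 = 6; each union adds +2; each star adds +2
Total: 6 + 2 + 0 = 8 states


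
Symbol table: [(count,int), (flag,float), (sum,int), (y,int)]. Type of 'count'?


Lookup 'count' → type int


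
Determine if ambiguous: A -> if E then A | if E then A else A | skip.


dangling else: 'if E then if E then skip else skip' parses two ways
Ambiguous


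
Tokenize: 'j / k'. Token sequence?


Scan left to right, longest-match per lexeme
Tokens: ID(j), OP(/), ID(k)


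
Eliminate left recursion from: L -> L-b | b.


Left-recursive alternatives: L-b; non-recursive: b
Introduce L': L -> bL', L' -> -bL' | ε


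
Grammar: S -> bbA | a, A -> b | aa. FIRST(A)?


Per alternative of A: FIRST(b) = {b}; FIRST(aa) = {a}
FIRST(A) = {a, b}


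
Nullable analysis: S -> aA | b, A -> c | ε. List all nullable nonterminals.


A nonterminal is nullable iff some alternative derives ε (directly, or every symbol in it is nullable)
Nullable: {A}


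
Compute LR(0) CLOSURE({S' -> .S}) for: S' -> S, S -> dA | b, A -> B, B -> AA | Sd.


Start: S' -> .S
For each item with dot before a nonterminal B, add B -> .γ for every B-production
Closure: [S' -> .S, S -> .dA, S -> .b]


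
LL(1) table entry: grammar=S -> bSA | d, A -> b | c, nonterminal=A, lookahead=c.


For [A, c]: 'c' ∈ FIRST(c)
Entry: A -> c


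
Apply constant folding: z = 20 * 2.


20 * 2 = 40 at compile time
Optimized: z = 40


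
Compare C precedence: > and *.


'*' is multiplicative (level 10); '>' is relational (level 7)
Higher level binds tighter
'*' has higher precedence than '>'


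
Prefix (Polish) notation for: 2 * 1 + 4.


left-to-right (same/higher precedence on left): tree is (+ (* 2 1) 4)
Prefix: + * 2 1 4


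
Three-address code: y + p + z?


Break into single-operator statements:
t1 = y + p
t2 = t1 + z


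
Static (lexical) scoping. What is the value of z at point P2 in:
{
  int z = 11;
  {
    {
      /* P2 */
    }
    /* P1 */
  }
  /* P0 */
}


P2's block does not declare z; resolves to the enclosing declaration at depth 0
z = 11


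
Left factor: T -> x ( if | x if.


Common prefix: 'x'
Factored: T -> x T', T' -> ( if | if


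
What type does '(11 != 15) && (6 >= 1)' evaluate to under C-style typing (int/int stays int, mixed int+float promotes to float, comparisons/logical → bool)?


Operand types: bool && bool
Rule: logical operators take bool operands and yield bool
Result type: bool


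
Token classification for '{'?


Pattern: delimiter/punctuation
Type: PUNCTUATION


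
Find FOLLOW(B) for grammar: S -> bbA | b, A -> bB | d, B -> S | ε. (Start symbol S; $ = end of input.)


$ ∈ FOLLOW(S). For each A -> αBβ: add FIRST(β)\{ε} to FOLLOW(B); if β nullable, add FOLLOW(A).
FOLLOW(B) = {$}


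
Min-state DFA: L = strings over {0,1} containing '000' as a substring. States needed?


KMP-style automaton: 3 progress states + 1 absorbing accept = 4
Minimal DFA: 4 states


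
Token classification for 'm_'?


Pattern: letter/underscore followed by alphanumerics, not a keyword
Type: IDENTIFIER


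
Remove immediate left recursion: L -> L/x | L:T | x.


Left-recursive alternatives: L/x, L:T; non-recursive: x
Introduce L': L -> xL', L' -> /xL' | :TL' | ε


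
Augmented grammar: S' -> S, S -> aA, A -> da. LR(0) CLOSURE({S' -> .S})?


Start: S' -> .S
For each item with dot before a nonterminal B, add B -> .γ for every B-production
Closure: [S' -> .S, S -> .aA]


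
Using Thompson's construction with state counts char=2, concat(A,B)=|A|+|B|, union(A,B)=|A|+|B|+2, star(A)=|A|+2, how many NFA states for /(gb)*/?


Syntax tree has 2 char leaf(s), 0 union(s), 1 star(s)
chars contribute 2×2 = 4; each union adds +2; each star adds +2
Total: 4 + 0 + 2 = 6 states


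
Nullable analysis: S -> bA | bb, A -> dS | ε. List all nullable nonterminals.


A nonterminal is nullable iff some alternative derives ε (directly, or every symbol in it is nullable)
Nullable: {A}


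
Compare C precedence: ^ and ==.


'==' is equality (level 6); '^' is bitwise XOR (level 4)
Higher level binds tighter
'==' has higher precedence than '^'


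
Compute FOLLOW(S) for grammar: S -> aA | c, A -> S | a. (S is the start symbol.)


$ ∈ FOLLOW(S). For each A -> αBβ: add FIRST(β)\{ε} to FOLLOW(B); if β nullable, add FOLLOW(A).
FOLLOW(S) = {$}


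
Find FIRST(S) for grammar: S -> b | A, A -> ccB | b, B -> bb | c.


Per alternative of S: FIRST(b) = {b}; FIRST(A) = {b, c}
FIRST(S) = {b, c}


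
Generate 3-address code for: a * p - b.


Break into single-operator statements:
t1 = a * p
t2 = t1 - b


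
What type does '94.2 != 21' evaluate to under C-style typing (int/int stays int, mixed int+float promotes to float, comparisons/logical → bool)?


Operand types: float != int
Rule: comparison yields bool
Result type: bool


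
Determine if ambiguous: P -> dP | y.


right-linear, alternatives start with distinct terminals 'd' vs 'y': unique leftmost derivation
Unambiguous


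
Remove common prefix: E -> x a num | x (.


Common prefix: 'x'
Factored: E -> x E', E' -> a num | (


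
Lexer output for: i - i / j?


Scan left to right, longest-match per lexeme
Tokens: ID(i), OP(-), ID(i), OP(/), ID(j)


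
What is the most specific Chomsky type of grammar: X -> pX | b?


Right-linear: every RHS is a terminal or a terminal followed by one nonterminal
Classification: Type 3 (Regular)


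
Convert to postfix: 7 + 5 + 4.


Left to right (same or higher precedence on left)
Postfix: 7 5 + 4 +


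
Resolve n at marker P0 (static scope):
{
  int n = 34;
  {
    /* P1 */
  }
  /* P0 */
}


n declared in the same block as P0
n = 34


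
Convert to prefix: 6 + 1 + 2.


left-to-right (same/higher precedence on left): tree is (+ (+ 6 1) 2)
Prefix: + + 6 1 2


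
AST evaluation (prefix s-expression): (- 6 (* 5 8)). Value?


Evaluate inner: (* 5 8) = 40
Evaluate root: (- 6 40) = -34
Result: -34


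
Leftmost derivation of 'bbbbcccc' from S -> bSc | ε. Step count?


Derivation: S => bSc => bbScc => bbbSccc => bbbbScccc => bbbbcccc
Steps: 5


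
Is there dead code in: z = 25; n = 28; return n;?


z is assigned but never read
Dead: 'z = 25'


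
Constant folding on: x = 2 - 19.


2 - 19 = -17 at compile time
Optimized: x = -17


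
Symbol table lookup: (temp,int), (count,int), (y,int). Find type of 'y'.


Lookup 'y' → type int


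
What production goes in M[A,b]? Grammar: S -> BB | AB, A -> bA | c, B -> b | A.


For [A, b]: 'b' ∈ FIRST(bA)
Entry: A -> bA


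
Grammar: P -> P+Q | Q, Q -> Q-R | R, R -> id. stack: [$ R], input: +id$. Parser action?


'R' (not preceded by Q-) is the handle for Q -> R
Action: reduce (Q -> R)


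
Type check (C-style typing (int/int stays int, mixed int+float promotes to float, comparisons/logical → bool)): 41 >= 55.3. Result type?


Operand types: int >= float
Rule: comparison yields bool
Result type: bool


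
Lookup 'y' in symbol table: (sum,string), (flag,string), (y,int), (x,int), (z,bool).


Lookup 'y' → type int


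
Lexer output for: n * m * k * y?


Scan left to right, longest-match per lexeme
Tokens: ID(n), OP(*), ID(m), OP(*), ID(k), OP(*), ID(y)


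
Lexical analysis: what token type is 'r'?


Pattern: letter/underscore followed by alphanumerics, not a keyword
Type: IDENTIFIER


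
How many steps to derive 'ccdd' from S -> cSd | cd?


Derivation: S => cSd => ccdd
Steps: 2


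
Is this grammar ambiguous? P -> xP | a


right-linear, alternatives start with distinct terminals 'x' vs 'a': unique leftmost derivation
Unambiguous


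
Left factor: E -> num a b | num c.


Common prefix: 'num'
Factored: E -> num E', E' -> a b | c


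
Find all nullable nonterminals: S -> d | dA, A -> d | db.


A nonterminal is nullable iff some alternative derives ε (directly, or every symbol in it is nullable)
Nullable: {}


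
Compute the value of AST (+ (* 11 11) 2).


Evaluate inner: (* 11 11) = 121
Evaluate root: (+ 121 2) = 123
Result: 123


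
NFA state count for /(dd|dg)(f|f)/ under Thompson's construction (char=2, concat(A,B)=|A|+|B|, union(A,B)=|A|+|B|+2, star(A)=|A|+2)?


Syntax tree has 6 char leaf(s), 2 union(s), 0 star(s)
chars contribute 6×2 = 12; each union adds +2; each star adds +2
Total: 12 + 4 + 0 = 16 states


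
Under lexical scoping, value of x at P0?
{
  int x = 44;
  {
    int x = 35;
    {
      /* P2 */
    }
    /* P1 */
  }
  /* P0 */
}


x declared in the same block as P0
x = 44


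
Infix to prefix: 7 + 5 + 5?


left-to-right (same/higher precedence on left): tree is (+ (+ 7 5) 5)
Prefix: + + 7 5 5


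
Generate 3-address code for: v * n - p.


Break into single-operator statements:
t1 = v * n
t2 = t1 - p


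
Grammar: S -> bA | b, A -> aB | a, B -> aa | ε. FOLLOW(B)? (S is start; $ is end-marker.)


$ ∈ FOLLOW(S). For each A -> αBβ: add FIRST(β)\{ε} to FOLLOW(B); if β nullable, add FOLLOW(A).
FOLLOW(B) = {$}


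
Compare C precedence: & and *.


'*' is multiplicative (level 10); '&' is bitwise AND (level 5)
Higher level binds tighter
'*' has higher precedence than '&'


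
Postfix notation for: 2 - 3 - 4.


Left to right (same or higher precedence on left)
Postfix: 2 3 - 4 -


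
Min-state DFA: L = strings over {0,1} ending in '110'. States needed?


Track the longest suffix of input matching a prefix of '110': 4 classes (prefixes of length 0..3)
Minimal DFA: 4 states


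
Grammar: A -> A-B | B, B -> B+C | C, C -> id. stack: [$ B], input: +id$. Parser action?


shift '+' to continue B -> B+C
Action: shift


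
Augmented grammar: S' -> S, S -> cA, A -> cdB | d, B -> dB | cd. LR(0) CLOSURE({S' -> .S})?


Start: S' -> .S
For each item with dot before a nonterminal B, add B -> .γ for every B-production
Closure: [S' -> .S, S -> .cA]


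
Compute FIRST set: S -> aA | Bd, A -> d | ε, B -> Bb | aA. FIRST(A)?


Per alternative of A: FIRST(d) = {d}; FIRST(ε) = {ε}
FIRST(A) = {d, ε}


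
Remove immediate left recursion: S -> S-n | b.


Left-recursive alternatives: S-n; non-recursive: b
Introduce S': S -> bS', S' -> -nS' | ε


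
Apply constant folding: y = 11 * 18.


11 * 18 = 198 at compile time
Optimized: y = 198


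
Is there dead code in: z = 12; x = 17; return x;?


z is assigned but never read
Dead: 'z = 12'


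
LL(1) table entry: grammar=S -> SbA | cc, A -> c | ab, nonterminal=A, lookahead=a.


For [A, a]: 'a' ∈ FIRST(ab)
Entry: A -> ab


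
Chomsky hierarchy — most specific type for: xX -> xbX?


LHS has context (more than one symbol) and |LHS| ≤ |RHS|
Classification: Type 1 (Context-Sensitive)


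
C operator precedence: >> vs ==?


'>>' is shift (level 8); '==' is equality (level 6)
Higher level binds tighter
'>>' has higher precedence than '=='


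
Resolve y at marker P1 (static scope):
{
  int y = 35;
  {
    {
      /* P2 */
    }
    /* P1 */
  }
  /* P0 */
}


P1's block does not declare y; resolves to the enclosing declaration at depth 0
y = 35


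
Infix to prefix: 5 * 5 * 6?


left-to-right (same/higher precedence on left): tree is (* (* 5 5) 6)
Prefix: * * 5 5 6


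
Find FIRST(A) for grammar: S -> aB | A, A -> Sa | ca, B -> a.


Per alternative of A: FIRST(Sa) = {a, c}; FIRST(ca) = {c}
FIRST(A) = {a, c}


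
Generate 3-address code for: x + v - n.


Break into single-operator statements:
t1 = x + v
t2 = t1 - n


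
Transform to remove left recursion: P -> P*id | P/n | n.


Left-recursive alternatives: P*id, P/n; non-recursive: n
Introduce P': P -> nP', P' -> *idP' | /nP' | ε


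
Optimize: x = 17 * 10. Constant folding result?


17 * 10 = 170 at compile time
Optimized: x = 170


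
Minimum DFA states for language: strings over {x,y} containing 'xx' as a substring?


KMP-style automaton: 2 progress states + 1 absorbing accept = 3
Minimal DFA: 3 states


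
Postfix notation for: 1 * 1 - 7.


Left to right (same or higher precedence on left)
Postfix: 1 1 * 7 -


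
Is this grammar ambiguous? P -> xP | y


right-linear, alternatives start with distinct terminals 'x' vs 'y': unique leftmost derivation
Unambiguous


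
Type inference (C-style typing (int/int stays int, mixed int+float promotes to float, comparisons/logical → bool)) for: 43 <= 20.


Operand types: int <= int
Rule: comparison yields bool
Result type: bool


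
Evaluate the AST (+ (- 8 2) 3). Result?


Evaluate inner: (- 8 2) = 6
Evaluate root: (+ 6 3) = 9
Result: 9


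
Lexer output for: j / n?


Scan left to right, longest-match per lexeme
Tokens: ID(j), OP(/), ID(n)


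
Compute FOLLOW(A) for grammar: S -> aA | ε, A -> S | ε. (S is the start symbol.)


$ ∈ FOLLOW(S). For each A -> αBβ: add FIRST(β)\{ε} to FOLLOW(B); if β nullable, add FOLLOW(A).
FOLLOW(A) = {$}


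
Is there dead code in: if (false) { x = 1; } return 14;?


condition is constant false, so the whole block is unreachable
Dead: 'if (false) { x = 1; }'


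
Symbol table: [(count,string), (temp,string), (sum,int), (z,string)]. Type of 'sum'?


Lookup 'sum' → type int


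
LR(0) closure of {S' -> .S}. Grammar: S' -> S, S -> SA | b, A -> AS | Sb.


Start: S' -> .S
For each item with dot before a nonterminal B, add B -> .γ for every B-production
Closure: [S' -> .S, S -> .SA, S -> .b]


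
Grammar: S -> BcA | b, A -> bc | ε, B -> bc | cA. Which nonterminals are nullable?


A nonterminal is nullable iff some alternative derives ε (directly, or every symbol in it is nullable)
Nullable: {A}


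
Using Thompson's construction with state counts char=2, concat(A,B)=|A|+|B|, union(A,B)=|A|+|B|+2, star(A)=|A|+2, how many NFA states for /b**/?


Syntax tree has 1 char leaf(s), 0 union(s), 2 star(s)
chars contribute 1×2 = 2; each union adds +2; each star adds +2
Total: 2 + 0 + 4 = 6 states


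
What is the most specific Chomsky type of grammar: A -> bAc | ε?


Single nonterminal LHS, but b^n c^n is not regular
Classification: Type 2 (Context-Free)


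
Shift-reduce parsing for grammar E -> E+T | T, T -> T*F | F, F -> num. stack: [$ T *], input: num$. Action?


no handle; shift 'num'
Action: shift


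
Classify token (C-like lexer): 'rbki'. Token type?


Pattern: letter/underscore followed by alphanumerics, not a keyword
Type: IDENTIFIER


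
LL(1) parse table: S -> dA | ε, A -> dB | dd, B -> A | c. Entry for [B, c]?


For [B, c]: 'c' ∈ FIRST(c)
Entry: B -> c


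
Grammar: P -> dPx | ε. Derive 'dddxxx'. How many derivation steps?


Derivation: P => dPx => ddPxx => dddPxxx => dddxxx
Steps: 4


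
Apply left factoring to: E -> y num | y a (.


Common prefix: 'y'
Factored: E -> y E', E' -> num | a (


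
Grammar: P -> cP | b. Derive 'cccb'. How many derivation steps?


Derivation: P => cP => ccP => cccP => cccb
Steps: 4


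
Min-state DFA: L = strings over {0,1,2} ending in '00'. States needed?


Track the longest suffix of input matching a prefix of '00': 3 classes (prefixes of length 0..2)
Minimal DFA: 3 states


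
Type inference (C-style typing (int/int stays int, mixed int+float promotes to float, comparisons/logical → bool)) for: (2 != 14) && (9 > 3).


Operand types: bool && bool
Rule: logical operators take bool operands and yield bool
Result type: bool


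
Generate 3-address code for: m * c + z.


Break into single-operator statements:
t1 = m * c
t2 = t1 + z


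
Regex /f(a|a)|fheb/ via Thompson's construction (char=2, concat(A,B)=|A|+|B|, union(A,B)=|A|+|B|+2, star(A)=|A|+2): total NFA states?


Syntax tree has 7 char leaf(s), 2 union(s), 0 star(s)
chars contribute 7×2 = 14; each union adds +2; each star adds +2
Total: 14 + 4 + 0 = 18 states


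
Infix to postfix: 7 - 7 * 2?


* has higher precedence, evaluate 7*2 first
Postfix: 7 7 2 * -


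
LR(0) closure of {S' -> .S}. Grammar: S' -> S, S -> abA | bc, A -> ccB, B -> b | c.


Start: S' -> .S
For each item with dot before a nonterminal B, add B -> .γ for every B-production
Closure: [S' -> .S, S -> .abA, S -> .bc]


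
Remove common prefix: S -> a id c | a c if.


Common prefix: 'a'
Factored: S -> a S', S' -> id c | c if


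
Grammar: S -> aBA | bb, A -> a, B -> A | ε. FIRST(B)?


Per alternative of B: FIRST(A) = {a}; FIRST(ε) = {ε}
FIRST(B) = {a, ε}


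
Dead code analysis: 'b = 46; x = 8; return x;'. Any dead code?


b is assigned but never read
Dead: 'b = 46'


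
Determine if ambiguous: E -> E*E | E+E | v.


'v*v+v' has two parse trees (no precedence encoded between * and +)
Ambiguous


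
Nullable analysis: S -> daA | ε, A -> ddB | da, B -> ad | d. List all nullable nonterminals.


A nonterminal is nullable iff some alternative derives ε (directly, or every symbol in it is nullable)
Nullable: {S}


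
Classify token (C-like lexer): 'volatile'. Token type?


Pattern: reserved word
Type: KEYWORD


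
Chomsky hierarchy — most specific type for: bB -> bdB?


LHS has context (more than one symbol) and |LHS| ≤ |RHS|
Classification: Type 1 (Context-Sensitive)


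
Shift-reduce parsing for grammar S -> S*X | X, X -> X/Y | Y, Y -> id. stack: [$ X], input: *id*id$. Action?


lookahead ∉ {/} so X won't extend; reduce S -> X
Action: reduce (S -> X)


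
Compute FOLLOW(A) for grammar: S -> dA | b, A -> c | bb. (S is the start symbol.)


$ ∈ FOLLOW(S). For each A -> αBβ: add FIRST(β)\{ε} to FOLLOW(B); if β nullable, add FOLLOW(A).
FOLLOW(A) = {$}


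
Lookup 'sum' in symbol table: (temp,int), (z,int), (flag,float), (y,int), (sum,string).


Lookup 'sum' → type string


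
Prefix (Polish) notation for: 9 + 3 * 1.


'*' binds tighter: tree is (+ 9 (* 3 1))
Prefix: + 9 * 3 1


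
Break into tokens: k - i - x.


Scan left to right, longest-match per lexeme
Tokens: ID(k), OP(-), ID(i), OP(-), ID(x)


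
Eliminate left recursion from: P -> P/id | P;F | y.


Left-recursive alternatives: P/id, P;F; non-recursive: y
Introduce P': P -> yP', P' -> /idP' | ;FP' | ε


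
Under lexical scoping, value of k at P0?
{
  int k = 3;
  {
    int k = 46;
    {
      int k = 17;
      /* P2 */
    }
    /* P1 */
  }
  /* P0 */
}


k declared in the same block as P0
k = 3


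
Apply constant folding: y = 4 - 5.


4 - 5 = -1 at compile time
Optimized: y = -1


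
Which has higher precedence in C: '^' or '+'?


'+' is additive (level 9); '^' is bitwise XOR (level 4)
Higher level binds tighter
'+' has higher precedence than '^'


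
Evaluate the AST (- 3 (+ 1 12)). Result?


Evaluate inner: (+ 1 12) = 13
Evaluate root: (- 3 13) = -10
Result: -10


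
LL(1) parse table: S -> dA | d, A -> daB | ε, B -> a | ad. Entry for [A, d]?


For [A, d]: 'd' ∈ FIRST(daB)
Entry: A -> daB


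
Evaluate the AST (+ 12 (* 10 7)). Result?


Evaluate inner: (* 10 7) = 70
Evaluate root: (+ 12 70) = 82
Result: 82


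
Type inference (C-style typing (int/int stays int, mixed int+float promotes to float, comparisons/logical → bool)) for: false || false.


Operand types: bool || bool
Rule: logical operators take bool operands and yield bool
Result type: bool


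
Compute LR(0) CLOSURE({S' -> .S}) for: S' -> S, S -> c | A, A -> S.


Start: S' -> .S
For each item with dot before a nonterminal B, add B -> .γ for every B-production
Closure: [S' -> .S, S -> .c, S -> .A, A -> .S]


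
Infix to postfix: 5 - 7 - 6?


Left to right (same or higher precedence on left)
Postfix: 5 7 - 6 -


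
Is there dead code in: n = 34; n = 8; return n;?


first assignment to n is overwritten before any read
Dead: 'n = 34'


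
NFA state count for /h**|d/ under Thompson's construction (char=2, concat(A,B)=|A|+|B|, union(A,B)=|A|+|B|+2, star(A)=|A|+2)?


Syntax tree has 2 char leaf(s), 1 union(s), 2 star(s)
chars contribute 2×2 = 4; each union adds +2; each star adds +2
Total: 4 + 2 + 4 = 10 states


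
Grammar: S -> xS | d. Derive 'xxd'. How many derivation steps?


Derivation: S => xS => xxS => xxd
Steps: 3


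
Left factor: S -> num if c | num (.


Common prefix: 'num'
Factored: S -> num S', S' -> if c | (


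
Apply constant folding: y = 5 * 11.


5 * 11 = 55 at compile time
Optimized: y = 55


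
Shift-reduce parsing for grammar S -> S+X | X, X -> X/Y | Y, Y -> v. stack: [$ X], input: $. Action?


lookahead ∉ {/} so X won't extend; reduce S -> X
Action: reduce (S -> X)


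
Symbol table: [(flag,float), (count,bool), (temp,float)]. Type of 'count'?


Lookup 'count' → type bool


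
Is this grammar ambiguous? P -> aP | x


right-linear, alternatives start with distinct terminals 'a' vs 'x': unique leftmost derivation
Unambiguous


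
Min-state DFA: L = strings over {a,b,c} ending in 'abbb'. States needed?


Track the longest suffix of input matching a prefix of 'abbb': 5 classes (prefixes of length 0..4)
Minimal DFA: 5 states


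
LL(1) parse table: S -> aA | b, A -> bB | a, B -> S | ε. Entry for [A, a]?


For [A, a]: 'a' ∈ FIRST(a)
Entry: A -> a


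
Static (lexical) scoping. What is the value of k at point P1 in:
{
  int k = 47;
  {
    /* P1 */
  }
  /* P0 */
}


P1's block does not declare k; resolves to the enclosing declaration at depth 0
k = 47


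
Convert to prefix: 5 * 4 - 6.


left-to-right (same/higher precedence on left): tree is (- (* 5 4) 6)
Prefix: - * 5 4 6


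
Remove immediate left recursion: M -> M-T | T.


Left-recursive alternatives: M-T; non-recursive: T
Introduce M': M -> TM', M' -> -TM' | ε


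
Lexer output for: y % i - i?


Scan left to right, longest-match per lexeme
Tokens: ID(y), OP(%), ID(i), OP(-), ID(i)


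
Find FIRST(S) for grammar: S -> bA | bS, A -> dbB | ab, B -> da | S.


Per alternative of S: FIRST(bA) = {b}; FIRST(bS) = {b}
FIRST(S) = {b}


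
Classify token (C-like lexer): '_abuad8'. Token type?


Pattern: letter/underscore followed by alphanumerics, not a keyword
Type: IDENTIFIER


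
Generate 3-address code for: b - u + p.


Break into single-operator statements:
t1 = b - u
t2 = t1 + p


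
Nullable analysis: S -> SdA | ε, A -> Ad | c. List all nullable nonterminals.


A nonterminal is nullable iff some alternative derives ε (directly, or every symbol in it is nullable)
Nullable: {S}


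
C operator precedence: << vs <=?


'<<' is shift (level 8); '<=' is relational (level 7)
Higher level binds tighter
'<<' has higher precedence than '<='


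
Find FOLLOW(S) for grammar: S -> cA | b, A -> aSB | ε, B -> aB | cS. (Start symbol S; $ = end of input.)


$ ∈ FOLLOW(S). For each A -> αBβ: add FIRST(β)\{ε} to FOLLOW(B); if β nullable, add FOLLOW(A).
FOLLOW(S) = {$, a, c}


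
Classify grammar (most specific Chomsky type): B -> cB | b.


Right-linear: every RHS is a terminal or a terminal followed by one nonterminal
Classification: Type 3 (Regular)


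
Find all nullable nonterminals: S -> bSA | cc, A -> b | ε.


A nonterminal is nullable iff some alternative derives ε (directly, or every symbol in it is nullable)
Nullable: {A}


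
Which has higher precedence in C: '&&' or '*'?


'*' is multiplicative (level 10); '&&' is logical AND (level 2)
Higher level binds tighter
'*' has higher precedence than '&&'


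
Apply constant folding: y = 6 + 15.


6 + 15 = 21 at compile time
Optimized: y = 21


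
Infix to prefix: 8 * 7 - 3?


left-to-right (same/higher precedence on left): tree is (- (* 8 7) 3)
Prefix: - * 8 7 3


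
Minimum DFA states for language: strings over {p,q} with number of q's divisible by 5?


Track (count of q) mod 5: states 0..4, accept at 0
Minimal DFA: 5 states
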